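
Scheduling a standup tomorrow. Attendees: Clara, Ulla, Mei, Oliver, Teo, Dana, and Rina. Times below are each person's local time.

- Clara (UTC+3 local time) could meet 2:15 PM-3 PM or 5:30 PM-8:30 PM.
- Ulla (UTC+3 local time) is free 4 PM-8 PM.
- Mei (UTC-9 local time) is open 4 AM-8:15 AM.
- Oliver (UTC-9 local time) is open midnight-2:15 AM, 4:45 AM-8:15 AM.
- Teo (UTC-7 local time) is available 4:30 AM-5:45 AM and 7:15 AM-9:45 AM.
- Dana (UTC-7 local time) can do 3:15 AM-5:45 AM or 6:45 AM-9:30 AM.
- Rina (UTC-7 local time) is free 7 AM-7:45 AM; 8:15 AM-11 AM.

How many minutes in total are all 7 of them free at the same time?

Clara in UTC: 11:15-12:00, 14:30-17:30 (subtract 3h to convert from UTC+3).
Ulla in UTC: 13:00-17:00 (subtract 3h to convert from UTC+3).
Mei in UTC: 13:00-17:15 (add 9h to convert from UTC-9).
Oliver in UTC: 09:00-11:15, 13:45-17:15 (add 9h to convert from UTC-9).
Teo in UTC: 11:30-12:45, 14:15-16:45 (add 7h to convert from UTC-7).
Dana in UTC: 10:15-12:45, 13:45-16:30 (add 7h to convert from UTC-7).
Rina in UTC: 14:00-14:45, 15:15-18:00 (add 7h to convert from UTC-7).
Clara ∩ Ulla: 14:30-17:00.
Clara ∩ Ulla ∩ Mei: 14:30-17:00.
Clara ∩ Ulla ∩ Mei ∩ Oliver: 14:30-17:00.
Clara ∩ Ulla ∩ Mei ∩ Oliver ∩ Teo: 14:30-16:45.
Clara ∩ Ulla ∩ Mei ∩ Oliver ∩ Teo ∩ Dana: 14:30-16:30.
Clara ∩ Ulla ∩ Mei ∩ Oliver ∩ Teo ∩ Dana ∩ Rina: 14:30-14:45, 15:15-16:30.
Those are the intersection windows.
Summing the common windows: 15 + 75 = 90 minutes.

90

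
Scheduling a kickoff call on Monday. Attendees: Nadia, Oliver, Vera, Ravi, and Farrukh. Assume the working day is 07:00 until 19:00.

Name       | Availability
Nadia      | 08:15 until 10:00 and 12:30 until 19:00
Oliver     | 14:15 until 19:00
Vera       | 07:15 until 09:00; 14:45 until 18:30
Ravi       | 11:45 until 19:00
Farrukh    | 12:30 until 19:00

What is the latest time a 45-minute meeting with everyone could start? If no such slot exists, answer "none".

17:45

Nadia ∩ Oliver: 14:15-19:00.
Nadia ∩ Oliver ∩ Vera: 14:45-18:30.
Nadia ∩ Oliver ∩ Vera ∩ Ravi: 14:45-18:30.
Nadia ∩ Oliver ∩ Vera ∩ Ravi ∩ Farrukh: 14:45-18:30.
Those are the intersection windows.
The last common window of at least 45 minutes is 14:45-18:30; a 45-minute meeting can start as late as 17:45 and still end by 18:30.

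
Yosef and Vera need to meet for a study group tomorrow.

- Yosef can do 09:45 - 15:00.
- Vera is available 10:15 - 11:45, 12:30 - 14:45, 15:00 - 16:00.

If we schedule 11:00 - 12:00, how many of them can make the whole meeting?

Yosef can make the full 11:00-12:00 slot — that's 1.

1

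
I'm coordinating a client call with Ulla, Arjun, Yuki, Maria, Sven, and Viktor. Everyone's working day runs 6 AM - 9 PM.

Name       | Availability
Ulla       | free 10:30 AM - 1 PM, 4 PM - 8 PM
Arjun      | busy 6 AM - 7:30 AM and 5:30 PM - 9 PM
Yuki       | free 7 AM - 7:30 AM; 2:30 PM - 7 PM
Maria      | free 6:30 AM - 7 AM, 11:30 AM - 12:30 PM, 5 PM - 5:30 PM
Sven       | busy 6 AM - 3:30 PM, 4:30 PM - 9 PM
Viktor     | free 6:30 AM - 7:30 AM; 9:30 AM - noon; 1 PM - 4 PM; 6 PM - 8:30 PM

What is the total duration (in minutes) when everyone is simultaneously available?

Ulla free: 10:30-13:00, 16:00-20:00.
Arjun free: 07:30-17:30 (invert busy blocks within the working day).
Yuki free: 07:00-07:30, 14:30-19:00.
Maria free: 06:30-07:00, 11:30-12:30, 17:00-17:30.
Sven free: 15:30-16:30 (invert busy blocks within the working day).
Viktor free: 06:30-07:30, 09:30-12:00, 13:00-16:00, 18:00-20:30.
Ulla ∩ Arjun: 10:30-13:00, 16:00-17:30.
Ulla ∩ Arjun ∩ Yuki: 16:00-17:30.
Ulla ∩ Arjun ∩ Yuki ∩ Maria: 17:00-17:30.
Ulla ∩ Arjun ∩ Yuki ∩ Maria ∩ Sven: ∅.
Ulla ∩ Arjun ∩ Yuki ∩ Maria ∩ Sven ∩ Viktor: ∅.
There is no time when everyone is free.
There is no common window, so the total is 0 minutes.

0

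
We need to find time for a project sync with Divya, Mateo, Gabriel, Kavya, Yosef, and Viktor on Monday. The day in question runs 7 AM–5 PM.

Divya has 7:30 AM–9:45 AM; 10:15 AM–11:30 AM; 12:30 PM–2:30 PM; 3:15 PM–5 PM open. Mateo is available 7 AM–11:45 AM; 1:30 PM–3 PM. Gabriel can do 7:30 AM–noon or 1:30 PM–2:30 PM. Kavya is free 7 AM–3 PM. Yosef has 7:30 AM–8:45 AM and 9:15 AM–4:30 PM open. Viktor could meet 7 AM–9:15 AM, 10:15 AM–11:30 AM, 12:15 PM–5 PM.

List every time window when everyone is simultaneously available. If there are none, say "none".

07:30-08:45, 10:15-11:30, 13:30-14:30

Divya ∩ Mateo: 07:30-09:45, 10:15-11:30, 13:30-14:30.
Divya ∩ Mateo ∩ Gabriel: 07:30-09:45, 10:15-11:30, 13:30-14:30.
Divya ∩ Mateo ∩ Gabriel ∩ Kavya: 07:30-09:45, 10:15-11:30, 13:30-14:30.
Divya ∩ Mateo ∩ Gabriel ∩ Kavya ∩ Yosef: 07:30-08:45, 09:15-09:45, 10:15-11:30, 13:30-14:30.
Divya ∩ Mateo ∩ Gabriel ∩ Kavya ∩ Yosef ∩ Viktor: 07:30-08:45, 10:15-11:30, 13:30-14:30.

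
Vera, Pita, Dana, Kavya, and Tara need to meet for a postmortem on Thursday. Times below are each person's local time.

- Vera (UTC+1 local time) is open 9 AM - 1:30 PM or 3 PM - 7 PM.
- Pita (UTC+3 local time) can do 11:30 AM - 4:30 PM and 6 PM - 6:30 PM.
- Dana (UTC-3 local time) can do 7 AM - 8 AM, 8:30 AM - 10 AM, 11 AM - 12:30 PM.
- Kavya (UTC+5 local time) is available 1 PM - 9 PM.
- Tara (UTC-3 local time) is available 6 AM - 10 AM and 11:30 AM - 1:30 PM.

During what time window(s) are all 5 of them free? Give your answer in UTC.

10:00-11:00, 11:30-12:30, 15:00-15:30

Vera in UTC: 08:00-12:30, 14:00-18:00 (subtract 1h to convert from UTC+1).
Pita in UTC: 08:30-13:30, 15:00-15:30 (subtract 3h to convert from UTC+3).
Dana in UTC: 10:00-11:00, 11:30-13:00, 14:00-15:30 (add 3h to convert from UTC-3).
Kavya in UTC: 08:00-16:00 (subtract 5h to convert from UTC+5).
Tara in UTC: 09:00-13:00, 14:30-16:30 (add 3h to convert from UTC-3).
Vera ∩ Pita: 08:30-12:30, 15:00-15:30.
Vera ∩ Pita ∩ Dana: 10:00-11:00, 11:30-12:30, 15:00-15:30.
Vera ∩ Pita ∩ Dana ∩ Kavya: 10:00-11:00, 11:30-12:30, 15:00-15:30.
Vera ∩ Pita ∩ Dana ∩ Kavya ∩ Tara: 10:00-11:00, 11:30-12:30, 15:00-15:30.
Those are the intersection windows.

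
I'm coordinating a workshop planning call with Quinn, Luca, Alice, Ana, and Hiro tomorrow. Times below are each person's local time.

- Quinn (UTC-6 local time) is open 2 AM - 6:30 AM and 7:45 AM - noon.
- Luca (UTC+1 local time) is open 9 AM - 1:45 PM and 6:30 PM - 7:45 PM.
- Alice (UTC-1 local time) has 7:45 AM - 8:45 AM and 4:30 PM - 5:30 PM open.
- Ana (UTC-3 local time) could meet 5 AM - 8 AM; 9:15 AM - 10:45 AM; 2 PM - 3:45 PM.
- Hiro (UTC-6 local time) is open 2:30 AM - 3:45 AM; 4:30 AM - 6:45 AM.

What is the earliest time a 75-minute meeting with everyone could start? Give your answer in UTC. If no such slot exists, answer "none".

Quinn in UTC: 08:00-12:30, 13:45-18:00 (add 6h to convert from UTC-6).
Luca in UTC: 08:00-12:45, 17:30-18:45 (subtract 1h to convert from UTC+1).
Alice in UTC: 08:45-09:45, 17:30-18:30 (add 1h to convert from UTC-1).
Ana in UTC: 08:00-11:00, 12:15-13:45, 17:00-18:45 (add 3h to convert from UTC-3).
Hiro in UTC: 08:30-09:45, 10:30-12:45 (add 6h to convert from UTC-6).
Quinn ∩ Luca: 08:00-12:30, 17:30-18:00.
Quinn ∩ Luca ∩ Alice: 08:45-09:45, 17:30-18:00.
Quinn ∩ Luca ∩ Alice ∩ Ana: 08:45-09:45, 17:30-18:00.
Quinn ∩ Luca ∩ Alice ∩ Ana ∩ Hiro: 08:45-09:45.
No common window is at least 75 minutes long.

none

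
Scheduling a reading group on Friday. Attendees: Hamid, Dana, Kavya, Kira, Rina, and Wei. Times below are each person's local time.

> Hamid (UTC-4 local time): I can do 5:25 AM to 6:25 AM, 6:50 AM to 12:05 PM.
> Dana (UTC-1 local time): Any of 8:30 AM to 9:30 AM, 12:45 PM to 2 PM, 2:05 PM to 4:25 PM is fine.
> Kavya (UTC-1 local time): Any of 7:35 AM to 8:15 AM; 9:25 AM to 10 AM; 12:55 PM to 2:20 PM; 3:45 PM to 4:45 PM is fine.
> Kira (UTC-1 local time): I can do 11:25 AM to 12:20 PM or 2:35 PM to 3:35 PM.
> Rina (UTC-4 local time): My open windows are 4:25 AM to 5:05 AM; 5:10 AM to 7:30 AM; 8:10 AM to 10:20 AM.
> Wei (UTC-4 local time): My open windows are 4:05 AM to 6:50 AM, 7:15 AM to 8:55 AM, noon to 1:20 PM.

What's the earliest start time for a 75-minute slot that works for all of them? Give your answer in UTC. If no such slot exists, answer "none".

none

Hamid in UTC: 09:25-10:25, 10:50-16:05 (add 4h to convert from UTC-4).
Dana in UTC: 09:30-10:30, 13:45-15:00, 15:05-17:25 (add 1h to convert from UTC-1).
Kavya in UTC: 08:35-09:15, 10:25-11:00, 13:55-15:20, 16:45-17:45 (add 1h to convert from UTC-1).
Kira in UTC: 12:25-13:20, 15:35-16:35 (add 1h to convert from UTC-1).
Rina in UTC: 08:25-09:05, 09:10-11:30, 12:10-14:20 (add 4h to convert from UTC-4).
Wei in UTC: 08:05-10:50, 11:15-12:55, 16:00-17:20 (add 4h to convert from UTC-4).
Hamid ∩ Dana: 09:30-10:25, 13:45-15:00, 15:05-16:05.
Hamid ∩ Dana ∩ Kavya: 13:55-15:00, 15:05-15:20.
Hamid ∩ Dana ∩ Kavya ∩ Kira: ∅.
Hamid ∩ Dana ∩ Kavya ∩ Kira ∩ Rina: ∅.
Hamid ∩ Dana ∩ Kavya ∩ Kira ∩ Rina ∩ Wei: ∅.
There is no time when everyone is free.
No common window is at least 75 minutes long.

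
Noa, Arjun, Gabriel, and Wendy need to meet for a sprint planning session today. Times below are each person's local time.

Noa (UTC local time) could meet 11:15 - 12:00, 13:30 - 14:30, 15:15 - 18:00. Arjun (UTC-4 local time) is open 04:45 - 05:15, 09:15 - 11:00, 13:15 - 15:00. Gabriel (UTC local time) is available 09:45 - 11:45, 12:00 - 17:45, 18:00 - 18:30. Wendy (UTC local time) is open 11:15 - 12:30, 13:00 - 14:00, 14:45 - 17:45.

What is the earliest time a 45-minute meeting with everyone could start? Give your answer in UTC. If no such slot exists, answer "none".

none

Noa in UTC: 11:15-12:00, 13:30-14:30, 15:15-18:00.
Arjun in UTC: 08:45-09:15, 13:15-15:00, 17:15-19:00 (add 4h to convert from UTC-4).
Gabriel in UTC: 09:45-11:45, 12:00-17:45, 18:00-18:30.
Wendy in UTC: 11:15-12:30, 13:00-14:00, 14:45-17:45.
Noa ∩ Arjun: 13:30-14:30, 17:15-18:00.
Noa ∩ Arjun ∩ Gabriel: 13:30-14:30, 17:15-17:45.
Noa ∩ Arjun ∩ Gabriel ∩ Wendy: 13:30-14:00, 17:15-17:45.
So the common availability across everyone is 13:30-14:00, 17:15-17:45.
No common window is at least 45 minutes long.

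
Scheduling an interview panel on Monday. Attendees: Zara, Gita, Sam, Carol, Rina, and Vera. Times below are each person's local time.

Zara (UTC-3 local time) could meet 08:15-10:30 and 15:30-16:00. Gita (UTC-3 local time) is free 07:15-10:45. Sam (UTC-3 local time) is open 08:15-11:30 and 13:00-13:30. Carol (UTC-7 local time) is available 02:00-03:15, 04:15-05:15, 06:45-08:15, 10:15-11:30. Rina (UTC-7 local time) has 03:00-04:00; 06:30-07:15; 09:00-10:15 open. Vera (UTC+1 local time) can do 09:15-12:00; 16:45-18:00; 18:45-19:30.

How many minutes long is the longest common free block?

0

Zara in UTC: 11:15-13:30, 18:30-19:00 (add 3h to convert from UTC-3).
Gita in UTC: 10:15-13:45 (add 3h to convert from UTC-3).
Sam in UTC: 11:15-14:30, 16:00-16:30 (add 3h to convert from UTC-3).
Carol in UTC: 09:00-10:15, 11:15-12:15, 13:45-15:15, 17:15-18:30 (add 7h to convert from UTC-7).
Rina in UTC: 10:00-11:00, 13:30-14:15, 16:00-17:15 (add 7h to convert from UTC-7).
Vera in UTC: 08:15-11:00, 15:45-17:00, 17:45-18:30 (subtract 1h to convert from UTC+1).
Zara ∩ Gita: 11:15-13:30.
Zara ∩ Gita ∩ Sam: 11:15-13:30.
Zara ∩ Gita ∩ Sam ∩ Carol: 11:15-12:15.
Zara ∩ Gita ∩ Sam ∩ Carol ∩ Rina: ∅.
Zara ∩ Gita ∩ Sam ∩ Carol ∩ Rina ∩ Vera: ∅.
There is no time when everyone is free.
No common window exists, so the longest block is 0 minutes.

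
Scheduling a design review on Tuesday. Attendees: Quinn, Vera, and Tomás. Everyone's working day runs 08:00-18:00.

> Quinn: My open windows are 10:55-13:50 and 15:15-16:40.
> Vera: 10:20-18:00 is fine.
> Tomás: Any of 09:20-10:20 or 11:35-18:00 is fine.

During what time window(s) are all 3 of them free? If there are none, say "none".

Quinn ∩ Vera: 10:55-13:50, 15:15-16:40.
Quinn ∩ Vera ∩ Tomás: 11:35-13:50, 15:15-16:40.
Those are the intersection windows.

11:35-13:50, 15:15-16:40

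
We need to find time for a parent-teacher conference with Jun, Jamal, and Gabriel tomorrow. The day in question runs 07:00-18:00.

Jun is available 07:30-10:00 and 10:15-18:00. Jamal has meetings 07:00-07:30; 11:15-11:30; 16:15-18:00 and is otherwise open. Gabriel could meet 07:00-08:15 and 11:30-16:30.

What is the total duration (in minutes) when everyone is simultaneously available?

330

Jun free: 07:30-10:00, 10:15-18:00.
Jamal free: 07:30-11:15, 11:30-16:15 (invert busy blocks within the working day).
Gabriel free: 07:00-08:15, 11:30-16:30.
Jun ∩ Jamal: 07:30-10:00, 10:15-11:15, 11:30-16:15.
Jun ∩ Jamal ∩ Gabriel: 07:30-08:15, 11:30-16:15.
Summing the common windows: 45 + 285 = 330 minutes.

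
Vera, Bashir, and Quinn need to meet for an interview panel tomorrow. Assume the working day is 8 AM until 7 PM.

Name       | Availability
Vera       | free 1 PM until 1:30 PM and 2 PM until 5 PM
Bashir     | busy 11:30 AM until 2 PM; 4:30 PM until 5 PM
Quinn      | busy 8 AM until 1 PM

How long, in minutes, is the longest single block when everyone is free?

Vera free: 13:00-13:30, 14:00-17:00.
Bashir free: 08:00-11:30, 14:00-16:30, 17:00-19:00 (invert busy blocks within the working day).
Quinn free: 13:00-19:00 (invert busy blocks within the working day).
Vera ∩ Bashir: 14:00-16:30.
Vera ∩ Bashir ∩ Quinn: 14:00-16:30.
The longest is 14:00-16:30 at 150 minutes.

150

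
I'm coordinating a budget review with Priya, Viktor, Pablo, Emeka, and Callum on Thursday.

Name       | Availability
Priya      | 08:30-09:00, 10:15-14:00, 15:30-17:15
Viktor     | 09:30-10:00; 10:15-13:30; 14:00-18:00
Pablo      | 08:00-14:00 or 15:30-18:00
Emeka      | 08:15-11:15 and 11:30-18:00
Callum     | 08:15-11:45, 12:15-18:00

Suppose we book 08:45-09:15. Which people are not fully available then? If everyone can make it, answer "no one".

Priya, Viktor

Priya: not fully free for 08:45-09:15. Viktor: not fully free for 08:45-09:15. Pablo: free for 08:45-09:15. Emeka: free for 08:45-09:15. Callum: free for 08:45-09:15.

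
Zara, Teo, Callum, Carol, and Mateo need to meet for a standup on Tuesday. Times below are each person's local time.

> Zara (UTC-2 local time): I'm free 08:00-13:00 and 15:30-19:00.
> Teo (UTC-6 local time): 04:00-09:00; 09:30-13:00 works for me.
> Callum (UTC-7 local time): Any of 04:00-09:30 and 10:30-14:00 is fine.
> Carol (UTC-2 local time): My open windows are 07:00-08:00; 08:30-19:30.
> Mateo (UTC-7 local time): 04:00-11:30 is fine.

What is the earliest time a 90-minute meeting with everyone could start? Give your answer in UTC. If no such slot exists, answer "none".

Zara in UTC: 10:00-15:00, 17:30-21:00 (add 2h to convert from UTC-2).
Teo in UTC: 10:00-15:00, 15:30-19:00 (add 6h to convert from UTC-6).
Callum in UTC: 11:00-16:30, 17:30-21:00 (add 7h to convert from UTC-7).
Carol in UTC: 09:00-10:00, 10:30-21:30 (add 2h to convert from UTC-2).
Mateo in UTC: 11:00-18:30 (add 7h to convert from UTC-7).
Zara ∩ Teo: 10:00-15:00, 17:30-19:00.
Zara ∩ Teo ∩ Callum: 11:00-15:00, 17:30-19:00.
Zara ∩ Teo ∩ Callum ∩ Carol: 11:00-15:00, 17:30-19:00.
Zara ∩ Teo ∩ Callum ∩ Carol ∩ Mateo: 11:00-15:00, 17:30-18:30.
Those are the intersection windows.
The first common window of at least 90 minutes is 11:00-15:00, so the earliest start is 11:00.

11:00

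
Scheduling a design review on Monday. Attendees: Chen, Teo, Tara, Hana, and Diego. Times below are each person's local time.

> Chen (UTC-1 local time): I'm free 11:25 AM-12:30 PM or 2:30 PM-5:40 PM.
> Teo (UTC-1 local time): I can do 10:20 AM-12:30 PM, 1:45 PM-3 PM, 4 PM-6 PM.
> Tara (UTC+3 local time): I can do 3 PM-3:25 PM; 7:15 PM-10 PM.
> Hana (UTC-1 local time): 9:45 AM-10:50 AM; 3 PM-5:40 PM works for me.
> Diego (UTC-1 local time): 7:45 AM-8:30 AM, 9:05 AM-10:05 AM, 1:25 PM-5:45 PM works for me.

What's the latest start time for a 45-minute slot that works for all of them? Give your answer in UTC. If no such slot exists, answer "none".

17:55

Chen in UTC: 12:25-13:30, 15:30-18:40 (add 1h to convert from UTC-1).
Teo in UTC: 11:20-13:30, 14:45-16:00, 17:00-19:00 (add 1h to convert from UTC-1).
Tara in UTC: 12:00-12:25, 16:15-19:00 (subtract 3h to convert from UTC+3).
Hana in UTC: 10:45-11:50, 16:00-18:40 (add 1h to convert from UTC-1).
Diego in UTC: 08:45-09:30, 10:05-11:05, 14:25-18:45 (add 1h to convert from UTC-1).
Chen ∩ Teo: 12:25-13:30, 15:30-16:00, 17:00-18:40.
Chen ∩ Teo ∩ Tara: 17:00-18:40.
Chen ∩ Teo ∩ Tara ∩ Hana: 17:00-18:40.
Chen ∩ Teo ∩ Tara ∩ Hana ∩ Diego: 17:00-18:40.
Those are the intersection windows.
The last common window of at least 45 minutes is 17:00-18:40; a 45-minute meeting can start as late as 17:55 and still end by 18:40.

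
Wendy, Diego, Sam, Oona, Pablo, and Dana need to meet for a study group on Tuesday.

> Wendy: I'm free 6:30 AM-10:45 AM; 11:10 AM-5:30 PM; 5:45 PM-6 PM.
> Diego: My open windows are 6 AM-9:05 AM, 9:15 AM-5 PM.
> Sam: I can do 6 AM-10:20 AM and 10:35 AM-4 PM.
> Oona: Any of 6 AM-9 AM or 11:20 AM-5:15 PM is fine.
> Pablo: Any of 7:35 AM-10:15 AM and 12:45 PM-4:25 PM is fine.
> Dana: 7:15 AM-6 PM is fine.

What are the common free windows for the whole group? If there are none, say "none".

07:35-09:00, 12:45-16:00

Wendy ∩ Diego: 06:30-09:05, 09:15-10:45, 11:10-17:00.
Wendy ∩ Diego ∩ Sam: 06:30-09:05, 09:15-10:20, 10:35-10:45, 11:10-16:00.
Wendy ∩ Diego ∩ Sam ∩ Oona: 06:30-09:00, 11:20-16:00.
Wendy ∩ Diego ∩ Sam ∩ Oona ∩ Pablo: 07:35-09:00, 12:45-16:00.
Wendy ∩ Diego ∩ Sam ∩ Oona ∩ Pablo ∩ Dana: 07:35-09:00, 12:45-16:00.
Those are the intersection windows.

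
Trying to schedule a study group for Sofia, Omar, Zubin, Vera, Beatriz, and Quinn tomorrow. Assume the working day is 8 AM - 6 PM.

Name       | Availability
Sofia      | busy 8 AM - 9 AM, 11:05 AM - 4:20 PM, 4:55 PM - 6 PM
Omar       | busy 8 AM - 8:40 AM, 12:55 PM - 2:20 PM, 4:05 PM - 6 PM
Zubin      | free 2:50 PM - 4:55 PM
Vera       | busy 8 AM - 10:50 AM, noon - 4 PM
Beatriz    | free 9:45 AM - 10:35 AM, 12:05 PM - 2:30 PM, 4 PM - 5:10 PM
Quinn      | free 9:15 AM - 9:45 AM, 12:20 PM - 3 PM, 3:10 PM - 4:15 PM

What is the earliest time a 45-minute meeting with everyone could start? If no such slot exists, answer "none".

none

Sofia free: 09:00-11:05, 16:20-16:55 (invert busy blocks within the working day).
Omar free: 08:40-12:55, 14:20-16:05 (invert busy blocks within the working day).
Zubin free: 14:50-16:55.
Vera free: 10:50-12:00, 16:00-18:00 (invert busy blocks within the working day).
Beatriz free: 09:45-10:35, 12:05-14:30, 16:00-17:10.
Quinn free: 09:15-09:45, 12:20-15:00, 15:10-16:15.
Sofia ∩ Omar: 09:00-11:05.
Sofia ∩ Omar ∩ Zubin: ∅.
Sofia ∩ Omar ∩ Zubin ∩ Vera: ∅.
Sofia ∩ Omar ∩ Zubin ∩ Vera ∩ Beatriz: ∅.
Sofia ∩ Omar ∩ Zubin ∩ Vera ∩ Beatriz ∩ Quinn: ∅.
There is no time when everyone is free.
No common window is at least 45 minutes long.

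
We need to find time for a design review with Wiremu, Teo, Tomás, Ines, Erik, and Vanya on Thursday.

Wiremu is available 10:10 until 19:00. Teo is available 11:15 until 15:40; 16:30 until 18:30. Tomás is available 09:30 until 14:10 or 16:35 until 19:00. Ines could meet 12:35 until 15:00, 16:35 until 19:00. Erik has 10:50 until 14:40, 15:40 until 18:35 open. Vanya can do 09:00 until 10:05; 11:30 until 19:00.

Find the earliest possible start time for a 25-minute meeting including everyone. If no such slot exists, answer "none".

12:35

Wiremu ∩ Teo: 11:15-15:40, 16:30-18:30.
Wiremu ∩ Teo ∩ Tomás: 11:15-14:10, 16:35-18:30.
Wiremu ∩ Teo ∩ Tomás ∩ Ines: 12:35-14:10, 16:35-18:30.
Wiremu ∩ Teo ∩ Tomás ∩ Ines ∩ Erik: 12:35-14:10, 16:35-18:30.
Wiremu ∩ Teo ∩ Tomás ∩ Ines ∩ Erik ∩ Vanya: 12:35-14:10, 16:35-18:30.
The first common window of at least 25 minutes is 12:35-14:10, so the earliest start is 12:35.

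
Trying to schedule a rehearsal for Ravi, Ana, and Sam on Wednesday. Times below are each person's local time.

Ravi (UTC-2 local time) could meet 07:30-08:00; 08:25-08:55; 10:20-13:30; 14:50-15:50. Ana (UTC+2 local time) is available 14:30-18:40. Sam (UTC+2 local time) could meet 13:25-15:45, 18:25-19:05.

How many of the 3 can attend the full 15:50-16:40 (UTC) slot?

Ravi in UTC: 09:30-10:00, 10:25-10:55, 12:20-15:30, 16:50-17:50 (add 2h to convert from UTC-2).
Ana in UTC: 12:30-16:40 (subtract 2h to convert from UTC+2).
Sam in UTC: 11:25-13:45, 16:25-17:05 (subtract 2h to convert from UTC+2).
Ana can make the full 15:50-16:40 slot — that's 1.

1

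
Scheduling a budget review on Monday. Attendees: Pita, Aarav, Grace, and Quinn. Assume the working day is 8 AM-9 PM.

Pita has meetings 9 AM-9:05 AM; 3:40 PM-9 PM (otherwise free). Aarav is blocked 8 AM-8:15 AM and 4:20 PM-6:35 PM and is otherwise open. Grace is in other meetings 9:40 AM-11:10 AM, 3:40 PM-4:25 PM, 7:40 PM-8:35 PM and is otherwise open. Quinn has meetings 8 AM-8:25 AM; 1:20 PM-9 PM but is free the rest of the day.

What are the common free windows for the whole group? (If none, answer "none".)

Pita free: 08:00-09:00, 09:05-15:40 (invert busy blocks within the working day).
Aarav free: 08:15-16:20, 18:35-21:00 (invert busy blocks within the working day).
Grace free: 08:00-09:40, 11:10-15:40, 16:25-19:40, 20:35-21:00 (invert busy blocks within the working day).
Quinn free: 08:25-13:20 (invert busy blocks within the working day).
Pita ∩ Aarav: 08:15-09:00, 09:05-15:40.
Pita ∩ Aarav ∩ Grace: 08:15-09:00, 09:05-09:40, 11:10-15:40.
Pita ∩ Aarav ∩ Grace ∩ Quinn: 08:25-09:00, 09:05-09:40, 11:10-13:20.
So the common availability across everyone is 08:25-09:00, 09:05-09:40, 11:10-13:20.

08:25-09:00, 09:05-09:40, 11:10-13:20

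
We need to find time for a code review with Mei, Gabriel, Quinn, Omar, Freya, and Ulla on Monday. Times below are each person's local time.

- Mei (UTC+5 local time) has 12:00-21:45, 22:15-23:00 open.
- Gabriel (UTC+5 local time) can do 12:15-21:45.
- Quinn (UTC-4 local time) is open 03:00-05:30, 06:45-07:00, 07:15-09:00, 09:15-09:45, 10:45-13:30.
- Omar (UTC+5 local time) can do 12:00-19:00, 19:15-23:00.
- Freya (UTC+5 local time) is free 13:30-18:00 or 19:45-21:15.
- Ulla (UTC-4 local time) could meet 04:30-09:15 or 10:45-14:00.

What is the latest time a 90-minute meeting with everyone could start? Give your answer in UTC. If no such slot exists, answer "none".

Mei in UTC: 07:00-16:45, 17:15-18:00 (subtract 5h to convert from UTC+5).
Gabriel in UTC: 07:15-16:45 (subtract 5h to convert from UTC+5).
Quinn in UTC: 07:00-09:30, 10:45-11:00, 11:15-13:00, 13:15-13:45, 14:45-17:30 (add 4h to convert from UTC-4).
Omar in UTC: 07:00-14:00, 14:15-18:00 (subtract 5h to convert from UTC+5).
Freya in UTC: 08:30-13:00, 14:45-16:15 (subtract 5h to convert from UTC+5).
Ulla in UTC: 08:30-13:15, 14:45-18:00 (add 4h to convert from UTC-4).
Mei ∩ Gabriel: 07:15-16:45.
Mei ∩ Gabriel ∩ Quinn: 07:15-09:30, 10:45-11:00, 11:15-13:00, 13:15-13:45, 14:45-16:45.
Mei ∩ Gabriel ∩ Quinn ∩ Omar: 07:15-09:30, 10:45-11:00, 11:15-13:00, 13:15-13:45, 14:45-16:45.
Mei ∩ Gabriel ∩ Quinn ∩ Omar ∩ Freya: 08:30-09:30, 10:45-11:00, 11:15-13:00, 14:45-16:15.
Mei ∩ Gabriel ∩ Quinn ∩ Omar ∩ Freya ∩ Ulla: 08:30-09:30, 10:45-11:00, 11:15-13:00, 14:45-16:15.
Those are the intersection windows.
The last common window of at least 90 minutes is 14:45-16:15; a 90-minute meeting can start as late as 14:45 and still end by 16:15.

14:45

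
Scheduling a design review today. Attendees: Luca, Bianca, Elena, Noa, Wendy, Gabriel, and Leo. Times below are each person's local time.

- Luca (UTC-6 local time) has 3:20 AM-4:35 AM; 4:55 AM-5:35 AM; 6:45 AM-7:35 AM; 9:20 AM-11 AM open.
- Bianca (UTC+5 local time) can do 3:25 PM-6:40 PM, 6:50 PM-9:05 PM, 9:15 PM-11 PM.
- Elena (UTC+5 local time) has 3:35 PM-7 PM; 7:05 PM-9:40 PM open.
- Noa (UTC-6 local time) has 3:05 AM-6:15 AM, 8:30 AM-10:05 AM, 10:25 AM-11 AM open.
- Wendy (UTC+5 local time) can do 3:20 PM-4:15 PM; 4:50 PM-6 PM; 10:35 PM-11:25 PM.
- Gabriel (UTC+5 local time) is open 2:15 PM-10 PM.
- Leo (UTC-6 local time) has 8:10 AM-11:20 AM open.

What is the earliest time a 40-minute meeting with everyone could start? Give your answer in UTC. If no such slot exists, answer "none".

none

Luca in UTC: 09:20-10:35, 10:55-11:35, 12:45-13:35, 15:20-17:00 (add 6h to convert from UTC-6).
Bianca in UTC: 10:25-13:40, 13:50-16:05, 16:15-18:00 (subtract 5h to convert from UTC+5).
Elena in UTC: 10:35-14:00, 14:05-16:40 (subtract 5h to convert from UTC+5).
Noa in UTC: 09:05-12:15, 14:30-16:05, 16:25-17:00 (add 6h to convert from UTC-6).
Wendy in UTC: 10:20-11:15, 11:50-13:00, 17:35-18:25 (subtract 5h to convert from UTC+5).
Gabriel in UTC: 09:15-17:00 (subtract 5h to convert from UTC+5).
Leo in UTC: 14:10-17:20 (add 6h to convert from UTC-6).
Luca ∩ Bianca: 10:25-10:35, 10:55-11:35, 12:45-13:35, 15:20-16:05, 16:15-17:00.
Luca ∩ Bianca ∩ Elena: 10:55-11:35, 12:45-13:35, 15:20-16:05, 16:15-16:40.
Luca ∩ Bianca ∩ Elena ∩ Noa: 10:55-11:35, 15:20-16:05, 16:25-16:40.
Luca ∩ Bianca ∩ Elena ∩ Noa ∩ Wendy: 10:55-11:15.
Luca ∩ Bianca ∩ Elena ∩ Noa ∩ Wendy ∩ Gabriel: 10:55-11:15.
Luca ∩ Bianca ∩ Elena ∩ Noa ∩ Wendy ∩ Gabriel ∩ Leo: ∅.
There is no time when everyone is free.
No common window is at least 40 minutes long.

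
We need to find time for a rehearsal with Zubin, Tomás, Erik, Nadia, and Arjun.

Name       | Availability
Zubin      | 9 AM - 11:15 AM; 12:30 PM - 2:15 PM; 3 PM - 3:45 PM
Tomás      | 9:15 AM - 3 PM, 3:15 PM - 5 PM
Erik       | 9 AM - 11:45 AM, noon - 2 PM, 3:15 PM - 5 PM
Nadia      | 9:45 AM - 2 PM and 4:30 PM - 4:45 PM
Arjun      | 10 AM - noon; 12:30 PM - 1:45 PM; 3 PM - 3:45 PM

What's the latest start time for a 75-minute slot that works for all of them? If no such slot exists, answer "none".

12:30

Zubin ∩ Tomás: 09:15-11:15, 12:30-14:15, 15:15-15:45.
Zubin ∩ Tomás ∩ Erik: 09:15-11:15, 12:30-14:00, 15:15-15:45.
Zubin ∩ Tomás ∩ Erik ∩ Nadia: 09:45-11:15, 12:30-14:00.
Zubin ∩ Tomás ∩ Erik ∩ Nadia ∩ Arjun: 10:00-11:15, 12:30-13:45.
So the common availability across everyone is 10:00-11:15, 12:30-13:45.
The last common window of at least 75 minutes is 12:30-13:45; a 75-minute meeting can start as late as 12:30 and still end by 13:45.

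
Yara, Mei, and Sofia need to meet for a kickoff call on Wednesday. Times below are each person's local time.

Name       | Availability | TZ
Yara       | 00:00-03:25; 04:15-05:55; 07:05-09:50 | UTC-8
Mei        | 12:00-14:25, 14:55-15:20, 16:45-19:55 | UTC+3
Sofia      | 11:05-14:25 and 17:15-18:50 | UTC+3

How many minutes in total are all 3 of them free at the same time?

190

Yara in UTC: 08:00-11:25, 12:15-13:55, 15:05-17:50 (add 8h to convert from UTC-8).
Mei in UTC: 09:00-11:25, 11:55-12:20, 13:45-16:55 (subtract 3h to convert from UTC+3).
Sofia in UTC: 08:05-11:25, 14:15-15:50 (subtract 3h to convert from UTC+3).
Yara ∩ Mei: 09:00-11:25, 12:15-12:20, 13:45-13:55, 15:05-16:55.
Yara ∩ Mei ∩ Sofia: 09:00-11:25, 15:05-15:50.
So the common availability across everyone is 09:00-11:25, 15:05-15:50.
Summing the common windows: 145 + 45 = 190 minutes.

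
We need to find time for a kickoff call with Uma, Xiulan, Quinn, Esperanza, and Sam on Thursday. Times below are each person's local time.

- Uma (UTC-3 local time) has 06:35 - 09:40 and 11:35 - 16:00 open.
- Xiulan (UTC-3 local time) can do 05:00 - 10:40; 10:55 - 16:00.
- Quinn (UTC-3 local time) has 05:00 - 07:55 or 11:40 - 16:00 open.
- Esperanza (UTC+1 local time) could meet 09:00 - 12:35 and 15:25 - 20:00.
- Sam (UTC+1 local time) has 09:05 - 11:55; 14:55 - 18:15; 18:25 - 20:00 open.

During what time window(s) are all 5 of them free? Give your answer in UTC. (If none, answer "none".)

Uma in UTC: 09:35-12:40, 14:35-19:00 (add 3h to convert from UTC-3).
Xiulan in UTC: 08:00-13:40, 13:55-19:00 (add 3h to convert from UTC-3).
Quinn in UTC: 08:00-10:55, 14:40-19:00 (add 3h to convert from UTC-3).
Esperanza in UTC: 08:00-11:35, 14:25-19:00 (subtract 1h to convert from UTC+1).
Sam in UTC: 08:05-10:55, 13:55-17:15, 17:25-19:00 (subtract 1h to convert from UTC+1).
Uma ∩ Xiulan: 09:35-12:40, 14:35-19:00.
Uma ∩ Xiulan ∩ Quinn: 09:35-10:55, 14:40-19:00.
Uma ∩ Xiulan ∩ Quinn ∩ Esperanza: 09:35-10:55, 14:40-19:00.
Uma ∩ Xiulan ∩ Quinn ∩ Esperanza ∩ Sam: 09:35-10:55, 14:40-17:15, 17:25-19:00.
So the common availability across everyone is 09:35-10:55, 14:40-17:15, 17:25-19:00.

09:35-10:55, 14:40-17:15, 17:25-19:00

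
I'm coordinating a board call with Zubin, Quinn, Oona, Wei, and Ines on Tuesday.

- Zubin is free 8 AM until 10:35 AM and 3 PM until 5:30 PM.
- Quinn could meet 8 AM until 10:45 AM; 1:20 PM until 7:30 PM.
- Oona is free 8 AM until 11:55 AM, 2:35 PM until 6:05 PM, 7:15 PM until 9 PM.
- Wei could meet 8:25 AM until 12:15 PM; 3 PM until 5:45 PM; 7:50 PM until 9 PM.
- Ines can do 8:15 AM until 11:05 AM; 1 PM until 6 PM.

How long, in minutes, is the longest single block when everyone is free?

Zubin ∩ Quinn: 08:00-10:35, 15:00-17:30.
Zubin ∩ Quinn ∩ Oona: 08:00-10:35, 15:00-17:30.
Zubin ∩ Quinn ∩ Oona ∩ Wei: 08:25-10:35, 15:00-17:30.
Zubin ∩ Quinn ∩ Oona ∩ Wei ∩ Ines: 08:25-10:35, 15:00-17:30.
So the common availability across everyone is 08:25-10:35, 15:00-17:30.
The longest is 15:00-17:30 at 150 minutes.

150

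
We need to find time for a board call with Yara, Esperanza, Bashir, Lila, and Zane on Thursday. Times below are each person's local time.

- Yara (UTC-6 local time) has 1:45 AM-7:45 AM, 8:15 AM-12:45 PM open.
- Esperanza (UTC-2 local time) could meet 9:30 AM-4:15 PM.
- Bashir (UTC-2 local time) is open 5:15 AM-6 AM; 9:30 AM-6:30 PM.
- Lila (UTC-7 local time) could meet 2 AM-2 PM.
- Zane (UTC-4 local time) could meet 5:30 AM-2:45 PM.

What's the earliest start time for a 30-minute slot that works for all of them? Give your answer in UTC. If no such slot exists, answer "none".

11:30

Yara in UTC: 07:45-13:45, 14:15-18:45 (add 6h to convert from UTC-6).
Esperanza in UTC: 11:30-18:15 (add 2h to convert from UTC-2).
Bashir in UTC: 07:15-08:00, 11:30-20:30 (add 2h to convert from UTC-2).
Lila in UTC: 09:00-21:00 (add 7h to convert from UTC-7).
Zane in UTC: 09:30-18:45 (add 4h to convert from UTC-4).
Yara ∩ Esperanza: 11:30-13:45, 14:15-18:15.
Yara ∩ Esperanza ∩ Bashir: 11:30-13:45, 14:15-18:15.
Yara ∩ Esperanza ∩ Bashir ∩ Lila: 11:30-13:45, 14:15-18:15.
Yara ∩ Esperanza ∩ Bashir ∩ Lila ∩ Zane: 11:30-13:45, 14:15-18:15.
The first common window of at least 30 minutes is 11:30-13:45, so the earliest start is 11:30.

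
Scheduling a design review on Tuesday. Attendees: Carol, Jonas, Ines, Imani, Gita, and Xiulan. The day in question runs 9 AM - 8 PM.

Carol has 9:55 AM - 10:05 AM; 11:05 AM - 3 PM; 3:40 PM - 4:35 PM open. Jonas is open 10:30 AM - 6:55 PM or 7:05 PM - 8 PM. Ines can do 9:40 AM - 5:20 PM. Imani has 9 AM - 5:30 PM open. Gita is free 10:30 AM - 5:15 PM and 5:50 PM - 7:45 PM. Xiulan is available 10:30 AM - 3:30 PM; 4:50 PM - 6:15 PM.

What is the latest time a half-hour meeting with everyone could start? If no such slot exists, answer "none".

Carol ∩ Jonas: 11:05-15:00, 15:40-16:35.
Carol ∩ Jonas ∩ Ines: 11:05-15:00, 15:40-16:35.
Carol ∩ Jonas ∩ Ines ∩ Imani: 11:05-15:00, 15:40-16:35.
Carol ∩ Jonas ∩ Ines ∩ Imani ∩ Gita: 11:05-15:00, 15:40-16:35.
Carol ∩ Jonas ∩ Ines ∩ Imani ∩ Gita ∩ Xiulan: 11:05-15:00.
The last common window of at least 30 minutes is 11:05-15:00; a 30-minute meeting can start as late as 14:30 and still end by 15:00.

14:30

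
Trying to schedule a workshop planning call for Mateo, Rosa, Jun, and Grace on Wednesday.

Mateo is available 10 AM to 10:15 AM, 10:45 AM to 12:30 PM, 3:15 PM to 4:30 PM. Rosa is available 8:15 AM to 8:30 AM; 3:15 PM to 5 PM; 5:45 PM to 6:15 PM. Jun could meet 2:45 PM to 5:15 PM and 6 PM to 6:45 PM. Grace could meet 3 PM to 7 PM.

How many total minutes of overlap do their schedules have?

75

Mateo ∩ Rosa: 15:15-16:30.
Mateo ∩ Rosa ∩ Jun: 15:15-16:30.
Mateo ∩ Rosa ∩ Jun ∩ Grace: 15:15-16:30.
That's a single block of 75 minutes.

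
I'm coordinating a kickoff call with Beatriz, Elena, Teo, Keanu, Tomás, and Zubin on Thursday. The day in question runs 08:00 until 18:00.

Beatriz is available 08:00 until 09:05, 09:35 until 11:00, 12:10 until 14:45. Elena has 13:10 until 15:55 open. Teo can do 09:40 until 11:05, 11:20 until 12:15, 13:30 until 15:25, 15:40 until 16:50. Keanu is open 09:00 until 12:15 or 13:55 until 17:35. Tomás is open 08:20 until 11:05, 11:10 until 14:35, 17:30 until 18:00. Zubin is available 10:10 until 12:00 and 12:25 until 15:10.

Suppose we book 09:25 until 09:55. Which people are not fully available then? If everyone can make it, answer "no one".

Beatriz, Elena, Teo, Zubin

Beatriz: not fully free for 09:25-09:55. Elena: not fully free for 09:25-09:55. Teo: not fully free for 09:25-09:55. Keanu: free for 09:25-09:55. Tomás: free for 09:25-09:55. Zubin: not fully free for 09:25-09:55.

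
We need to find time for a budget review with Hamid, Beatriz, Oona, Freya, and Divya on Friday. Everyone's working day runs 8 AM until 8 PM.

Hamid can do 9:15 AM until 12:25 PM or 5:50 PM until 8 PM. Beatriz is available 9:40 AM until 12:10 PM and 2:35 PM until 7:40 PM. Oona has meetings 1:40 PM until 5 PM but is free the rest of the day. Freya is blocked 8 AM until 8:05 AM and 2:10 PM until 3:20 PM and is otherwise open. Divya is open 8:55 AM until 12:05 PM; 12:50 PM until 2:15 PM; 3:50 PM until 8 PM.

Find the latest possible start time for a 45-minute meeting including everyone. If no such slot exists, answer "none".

Hamid free: 09:15-12:25, 17:50-20:00.
Beatriz free: 09:40-12:10, 14:35-19:40.
Oona free: 08:00-13:40, 17:00-20:00 (invert busy blocks within the working day).
Freya free: 08:05-14:10, 15:20-20:00 (invert busy blocks within the working day).
Divya free: 08:55-12:05, 12:50-14:15, 15:50-20:00.
Hamid ∩ Beatriz: 09:40-12:10, 17:50-19:40.
Hamid ∩ Beatriz ∩ Oona: 09:40-12:10, 17:50-19:40.
Hamid ∩ Beatriz ∩ Oona ∩ Freya: 09:40-12:10, 17:50-19:40.
Hamid ∩ Beatriz ∩ Oona ∩ Freya ∩ Divya: 09:40-12:05, 17:50-19:40.
The last common window of at least 45 minutes is 17:50-19:40; a 45-minute meeting can start as late as 18:55 and still end by 19:40.

18:55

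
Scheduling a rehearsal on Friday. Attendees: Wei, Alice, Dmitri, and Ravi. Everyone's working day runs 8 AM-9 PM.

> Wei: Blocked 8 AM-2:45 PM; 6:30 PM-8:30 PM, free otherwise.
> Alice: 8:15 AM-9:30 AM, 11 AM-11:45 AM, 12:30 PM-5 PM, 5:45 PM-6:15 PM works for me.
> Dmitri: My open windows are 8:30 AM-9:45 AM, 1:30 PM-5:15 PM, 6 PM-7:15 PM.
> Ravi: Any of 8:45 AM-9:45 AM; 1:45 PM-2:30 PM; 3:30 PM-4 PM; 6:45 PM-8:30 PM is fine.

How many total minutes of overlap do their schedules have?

Wei free: 14:45-18:30, 20:30-21:00 (invert busy blocks within the working day).
Alice free: 08:15-09:30, 11:00-11:45, 12:30-17:00, 17:45-18:15.
Dmitri free: 08:30-09:45, 13:30-17:15, 18:00-19:15.
Ravi free: 08:45-09:45, 13:45-14:30, 15:30-16:00, 18:45-20:30.
Wei ∩ Alice: 14:45-17:00, 17:45-18:15.
Wei ∩ Alice ∩ Dmitri: 14:45-17:00, 18:00-18:15.
Wei ∩ Alice ∩ Dmitri ∩ Ravi: 15:30-16:00.
That's a single block of 30 minutes.

30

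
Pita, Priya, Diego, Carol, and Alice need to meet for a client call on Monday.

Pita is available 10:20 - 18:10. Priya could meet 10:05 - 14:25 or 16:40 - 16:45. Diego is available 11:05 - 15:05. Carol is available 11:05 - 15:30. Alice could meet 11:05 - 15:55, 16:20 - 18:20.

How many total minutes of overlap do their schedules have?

Pita ∩ Priya: 10:20-14:25, 16:40-16:45.
Pita ∩ Priya ∩ Diego: 11:05-14:25.
Pita ∩ Priya ∩ Diego ∩ Carol: 11:05-14:25.
Pita ∩ Priya ∩ Diego ∩ Carol ∩ Alice: 11:05-14:25.
So the common availability across everyone is 11:05-14:25.
That's a single block of 200 minutes.

200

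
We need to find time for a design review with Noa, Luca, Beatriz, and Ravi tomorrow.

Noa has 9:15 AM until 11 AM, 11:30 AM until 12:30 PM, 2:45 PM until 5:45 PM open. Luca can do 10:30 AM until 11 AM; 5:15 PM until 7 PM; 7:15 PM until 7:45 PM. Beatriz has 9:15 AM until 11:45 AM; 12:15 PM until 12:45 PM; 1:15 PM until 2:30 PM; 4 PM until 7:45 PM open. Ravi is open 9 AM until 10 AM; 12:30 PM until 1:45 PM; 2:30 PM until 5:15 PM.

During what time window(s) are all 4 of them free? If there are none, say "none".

Noa ∩ Luca: 10:30-11:00, 17:15-17:45.
Noa ∩ Luca ∩ Beatriz: 10:30-11:00, 17:15-17:45.
Noa ∩ Luca ∩ Beatriz ∩ Ravi: ∅.
There is no time when everyone is free.

none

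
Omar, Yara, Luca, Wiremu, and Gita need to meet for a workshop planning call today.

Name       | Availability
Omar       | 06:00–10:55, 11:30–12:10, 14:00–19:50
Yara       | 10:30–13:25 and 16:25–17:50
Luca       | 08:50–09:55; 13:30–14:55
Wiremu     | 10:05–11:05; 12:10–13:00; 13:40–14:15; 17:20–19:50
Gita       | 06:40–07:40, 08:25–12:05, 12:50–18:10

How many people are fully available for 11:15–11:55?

Yara and Gita can make the full 11:15-11:55 slot — that's 2.

2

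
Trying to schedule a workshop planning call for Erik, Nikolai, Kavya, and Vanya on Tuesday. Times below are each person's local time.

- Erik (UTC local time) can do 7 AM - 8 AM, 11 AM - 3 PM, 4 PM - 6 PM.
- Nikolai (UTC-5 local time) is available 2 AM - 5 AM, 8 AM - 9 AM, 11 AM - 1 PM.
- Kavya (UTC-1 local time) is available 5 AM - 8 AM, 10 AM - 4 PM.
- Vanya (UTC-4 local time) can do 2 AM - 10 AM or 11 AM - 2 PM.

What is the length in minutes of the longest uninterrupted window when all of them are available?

Erik in UTC: 07:00-08:00, 11:00-15:00, 16:00-18:00.
Nikolai in UTC: 07:00-10:00, 13:00-14:00, 16:00-18:00 (add 5h to convert from UTC-5).
Kavya in UTC: 06:00-09:00, 11:00-17:00 (add 1h to convert from UTC-1).
Vanya in UTC: 06:00-14:00, 15:00-18:00 (add 4h to convert from UTC-4).
Erik ∩ Nikolai: 07:00-08:00, 13:00-14:00, 16:00-18:00.
Erik ∩ Nikolai ∩ Kavya: 07:00-08:00, 13:00-14:00, 16:00-17:00.
Erik ∩ Nikolai ∩ Kavya ∩ Vanya: 07:00-08:00, 13:00-14:00, 16:00-17:00.
The longest is 07:00-08:00 at 60 minutes.

60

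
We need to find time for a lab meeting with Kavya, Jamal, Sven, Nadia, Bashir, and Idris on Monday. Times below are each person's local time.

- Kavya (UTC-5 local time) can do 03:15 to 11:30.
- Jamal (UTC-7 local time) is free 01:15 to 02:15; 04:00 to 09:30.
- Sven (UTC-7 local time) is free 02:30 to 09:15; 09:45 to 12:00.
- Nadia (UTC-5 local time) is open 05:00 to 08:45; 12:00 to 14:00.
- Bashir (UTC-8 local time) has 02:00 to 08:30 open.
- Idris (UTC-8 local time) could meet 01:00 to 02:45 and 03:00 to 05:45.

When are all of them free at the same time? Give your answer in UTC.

Kavya in UTC: 08:15-16:30 (add 5h to convert from UTC-5).
Jamal in UTC: 08:15-09:15, 11:00-16:30 (add 7h to convert from UTC-7).
Sven in UTC: 09:30-16:15, 16:45-19:00 (add 7h to convert from UTC-7).
Nadia in UTC: 10:00-13:45, 17:00-19:00 (add 5h to convert from UTC-5).
Bashir in UTC: 10:00-16:30 (add 8h to convert from UTC-8).
Idris in UTC: 09:00-10:45, 11:00-13:45 (add 8h to convert from UTC-8).
Kavya ∩ Jamal: 08:15-09:15, 11:00-16:30.
Kavya ∩ Jamal ∩ Sven: 11:00-16:15.
Kavya ∩ Jamal ∩ Sven ∩ Nadia: 11:00-13:45.
Kavya ∩ Jamal ∩ Sven ∩ Nadia ∩ Bashir: 11:00-13:45.
Kavya ∩ Jamal ∩ Sven ∩ Nadia ∩ Bashir ∩ Idris: 11:00-13:45.

11:00-13:45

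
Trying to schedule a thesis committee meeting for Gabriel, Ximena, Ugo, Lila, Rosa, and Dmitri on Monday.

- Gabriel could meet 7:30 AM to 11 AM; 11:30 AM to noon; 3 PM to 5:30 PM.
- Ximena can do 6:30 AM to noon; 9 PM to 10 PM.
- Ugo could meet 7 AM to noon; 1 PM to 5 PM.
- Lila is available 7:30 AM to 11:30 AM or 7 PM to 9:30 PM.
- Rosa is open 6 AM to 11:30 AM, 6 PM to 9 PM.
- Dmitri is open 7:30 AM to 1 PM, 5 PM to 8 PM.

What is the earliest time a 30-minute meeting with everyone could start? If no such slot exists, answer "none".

Gabriel ∩ Ximena: 07:30-11:00, 11:30-12:00.
Gabriel ∩ Ximena ∩ Ugo: 07:30-11:00, 11:30-12:00.
Gabriel ∩ Ximena ∩ Ugo ∩ Lila: 07:30-11:00.
Gabriel ∩ Ximena ∩ Ugo ∩ Lila ∩ Rosa: 07:30-11:00.
Gabriel ∩ Ximena ∩ Ugo ∩ Lila ∩ Rosa ∩ Dmitri: 07:30-11:00.
The first common window of at least 30 minutes is 07:30-11:00, so the earliest start is 07:30.

07:30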